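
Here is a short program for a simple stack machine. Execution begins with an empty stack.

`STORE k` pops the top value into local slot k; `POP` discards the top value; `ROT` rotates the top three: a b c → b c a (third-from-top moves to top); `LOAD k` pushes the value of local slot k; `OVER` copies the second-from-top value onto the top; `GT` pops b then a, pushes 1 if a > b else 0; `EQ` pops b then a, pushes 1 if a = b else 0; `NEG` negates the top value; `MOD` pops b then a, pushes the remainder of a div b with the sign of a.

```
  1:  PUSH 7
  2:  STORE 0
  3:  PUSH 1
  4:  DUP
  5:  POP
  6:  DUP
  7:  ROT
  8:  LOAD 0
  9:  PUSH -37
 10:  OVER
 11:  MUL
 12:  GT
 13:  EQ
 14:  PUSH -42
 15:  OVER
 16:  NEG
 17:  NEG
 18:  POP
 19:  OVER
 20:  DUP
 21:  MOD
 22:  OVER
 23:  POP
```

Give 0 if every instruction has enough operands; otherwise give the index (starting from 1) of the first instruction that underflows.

PUSH 7  → [7]
STORE 0 → []
PUSH 1  → [1]
DUP     → [1, 1]
POP     → [1]
DUP     → [1, 1]
ROT  — needs 3 operands, stack has 2 → underflow

7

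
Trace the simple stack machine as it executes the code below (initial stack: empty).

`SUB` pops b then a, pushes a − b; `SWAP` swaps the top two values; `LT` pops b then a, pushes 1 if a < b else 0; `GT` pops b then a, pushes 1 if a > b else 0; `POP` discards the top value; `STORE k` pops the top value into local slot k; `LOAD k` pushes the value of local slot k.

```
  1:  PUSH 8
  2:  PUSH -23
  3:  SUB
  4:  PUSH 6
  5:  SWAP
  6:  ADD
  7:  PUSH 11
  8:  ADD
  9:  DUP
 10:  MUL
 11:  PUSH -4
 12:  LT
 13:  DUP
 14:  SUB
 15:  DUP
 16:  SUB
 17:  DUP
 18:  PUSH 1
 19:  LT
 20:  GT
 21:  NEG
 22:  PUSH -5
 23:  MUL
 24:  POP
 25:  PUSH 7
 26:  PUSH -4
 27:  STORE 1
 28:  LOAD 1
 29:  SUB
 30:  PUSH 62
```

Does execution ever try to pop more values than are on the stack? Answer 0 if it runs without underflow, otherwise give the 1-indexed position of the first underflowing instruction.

PUSH 8   : 8
PUSH -23 : 8 -23
SUB      : 31
PUSH 6   : 31 6
SWAP     : 6 31
ADD      : 37
PUSH 11  : 37 11
ADD      : 48
DUP      : 48 48
MUL      : 2304
PUSH -4  : 2304 -4
LT       : 0
DUP      : 0 0
SUB      : 0
DUP      : 0 0
SUB      : 0
DUP      : 0 0
PUSH 1   : 0 0 1
LT       : 0 1
GT       : 0
NEG      : 0
PUSH -5  : 0 -5
MUL      : 0
POP      : (empty)
PUSH 7   : 7
PUSH -4  : 7 -4
STORE 1  : 7
LOAD 1   : 7 -4
SUB      : 11
PUSH 62  : 11 62

0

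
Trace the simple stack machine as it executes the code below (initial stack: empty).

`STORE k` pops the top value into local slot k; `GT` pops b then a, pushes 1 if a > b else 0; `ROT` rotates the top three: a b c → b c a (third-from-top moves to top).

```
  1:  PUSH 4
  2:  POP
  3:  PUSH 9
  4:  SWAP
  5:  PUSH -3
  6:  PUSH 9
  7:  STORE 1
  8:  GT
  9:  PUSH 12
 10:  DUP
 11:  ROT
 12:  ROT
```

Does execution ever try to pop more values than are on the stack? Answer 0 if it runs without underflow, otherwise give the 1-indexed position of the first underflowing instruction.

4

PUSH 4 : 4
POP    : (empty)
PUSH 9 : 9
SWAP  — needs 2 operands, stack has 1 → underflow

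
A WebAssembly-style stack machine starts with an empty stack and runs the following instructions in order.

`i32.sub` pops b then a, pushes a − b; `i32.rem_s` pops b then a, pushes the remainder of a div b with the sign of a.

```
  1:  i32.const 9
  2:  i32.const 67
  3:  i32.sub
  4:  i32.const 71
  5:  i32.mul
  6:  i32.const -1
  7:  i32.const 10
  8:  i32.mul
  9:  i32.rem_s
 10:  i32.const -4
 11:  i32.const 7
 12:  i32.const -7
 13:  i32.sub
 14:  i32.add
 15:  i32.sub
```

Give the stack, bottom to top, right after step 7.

[-4118, -1, 10]

i32.const 9   [9]
i32.const 67  [9, 67]
i32.sub       [-58]
i32.const 71  [-58, 71]
i32.mul       [-4118]
i32.const -1  [-4118, -1]
i32.const 10  [-4118, -1, 10]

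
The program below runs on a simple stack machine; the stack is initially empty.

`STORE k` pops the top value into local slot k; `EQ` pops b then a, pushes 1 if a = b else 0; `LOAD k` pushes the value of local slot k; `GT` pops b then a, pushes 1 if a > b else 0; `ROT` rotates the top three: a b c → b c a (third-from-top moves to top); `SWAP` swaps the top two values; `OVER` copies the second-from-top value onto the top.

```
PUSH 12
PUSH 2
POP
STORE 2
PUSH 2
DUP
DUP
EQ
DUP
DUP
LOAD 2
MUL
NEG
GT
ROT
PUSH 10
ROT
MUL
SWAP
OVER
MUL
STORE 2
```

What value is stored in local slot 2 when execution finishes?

PUSH 12 → 12
PUSH 2  → 12 2
POP     → 12
STORE 2 → (empty)
PUSH 2  → 2
DUP     → 2 2
DUP     → 2 2 2
EQ      → 2 1
DUP     → 2 1 1
DUP     → 2 1 1 1
LOAD 2  → 2 1 1 1 12
MUL     → 2 1 1 12
NEG     → 2 1 1 -12
GT      → 2 1 1
ROT     → 1 1 2
PUSH 10 → 1 1 2 10
ROT     → 1 2 10 1
MUL     → 1 2 10
SWAP    → 1 10 2
OVER    → 1 10 2 10
MUL     → 1 10 20
STORE 2 → 1 10

20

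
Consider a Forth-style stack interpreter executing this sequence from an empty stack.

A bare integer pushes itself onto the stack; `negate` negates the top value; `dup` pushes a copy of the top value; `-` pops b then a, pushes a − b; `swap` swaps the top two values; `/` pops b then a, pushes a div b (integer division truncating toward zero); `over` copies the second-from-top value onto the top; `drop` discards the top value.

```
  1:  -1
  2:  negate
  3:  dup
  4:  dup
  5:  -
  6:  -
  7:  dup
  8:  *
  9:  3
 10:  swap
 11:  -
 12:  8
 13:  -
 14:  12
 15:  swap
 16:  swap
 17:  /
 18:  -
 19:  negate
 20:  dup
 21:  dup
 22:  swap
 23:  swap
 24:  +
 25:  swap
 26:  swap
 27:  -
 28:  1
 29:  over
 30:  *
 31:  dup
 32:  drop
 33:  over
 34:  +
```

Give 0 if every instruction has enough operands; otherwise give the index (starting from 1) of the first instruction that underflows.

18

-1      -1
negate  1
dup     1 1
dup     1 1 1
-       1 0
-       1
dup     1 1
*       1
3       1 3
swap    3 1
-       2
8       2 8
-       -6
12      -6 12
swap    12 -6
swap    -6 12
/       0
-  — needs 2 operands, stack has 1 → underflow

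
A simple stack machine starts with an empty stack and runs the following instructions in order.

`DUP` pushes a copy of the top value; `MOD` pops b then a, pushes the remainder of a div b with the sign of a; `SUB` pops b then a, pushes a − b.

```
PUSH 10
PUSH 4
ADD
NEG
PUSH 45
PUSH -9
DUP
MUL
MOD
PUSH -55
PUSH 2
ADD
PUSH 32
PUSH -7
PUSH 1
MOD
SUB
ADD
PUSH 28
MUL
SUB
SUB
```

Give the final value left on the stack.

PUSH 10  → [10]
PUSH 4   → [10, 4]
ADD      → [14]
NEG      → [-14]
PUSH 45  → [-14, 45]
PUSH -9  → [-14, 45, -9]
DUP      → [-14, 45, -9, -9]
MUL      → [-14, 45, 81]
MOD      → [-14, 45]
PUSH -55 → [-14, 45, -55]
PUSH 2   → [-14, 45, -55, 2]
ADD      → [-14, 45, -53]
PUSH 32  → [-14, 45, -53, 32]
PUSH -7  → [-14, 45, -53, 32, -7]
PUSH 1   → [-14, 45, -53, 32, -7, 1]
MOD      → [-14, 45, -53, 32, 0]
SUB      → [-14, 45, -53, 32]
ADD      → [-14, 45, -21]
PUSH 28  → [-14, 45, -21, 28]
MUL      → [-14, 45, -588]
SUB      → [-14, 633]
SUB      → [-647]

-647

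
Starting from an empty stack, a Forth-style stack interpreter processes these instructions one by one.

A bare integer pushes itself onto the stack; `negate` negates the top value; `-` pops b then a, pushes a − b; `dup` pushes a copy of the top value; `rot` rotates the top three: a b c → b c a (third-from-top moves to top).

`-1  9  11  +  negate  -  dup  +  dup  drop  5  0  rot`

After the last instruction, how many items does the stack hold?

-1     : -1
9      : -1 9
11     : -1 9 11
+      : -1 20
negate : -1 -20
-      : 19
dup    : 19 19
+      : 38
dup    : 38 38
drop   : 38
5      : 38 5
0      : 38 5 0
rot    : 5 0 38

3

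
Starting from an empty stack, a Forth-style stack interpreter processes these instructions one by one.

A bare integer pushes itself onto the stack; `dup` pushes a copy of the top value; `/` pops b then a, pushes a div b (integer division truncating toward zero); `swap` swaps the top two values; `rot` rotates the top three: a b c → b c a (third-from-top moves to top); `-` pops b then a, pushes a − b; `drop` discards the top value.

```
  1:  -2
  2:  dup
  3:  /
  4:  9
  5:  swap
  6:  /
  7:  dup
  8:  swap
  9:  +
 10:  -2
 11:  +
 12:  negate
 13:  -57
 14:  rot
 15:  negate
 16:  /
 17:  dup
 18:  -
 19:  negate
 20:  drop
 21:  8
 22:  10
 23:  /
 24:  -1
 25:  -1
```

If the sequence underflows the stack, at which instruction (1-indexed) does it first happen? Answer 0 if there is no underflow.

14

-2     -> -2
dup    -> -2 -2
/      -> 1
9      -> 1 9
swap   -> 9 1
/      -> 9
dup    -> 9 9
swap   -> 9 9
+      -> 18
-2     -> 18 -2
+      -> 16
negate -> -16
-57    -> -16 -57
rot  — needs 3 operands, stack has 2 → underflow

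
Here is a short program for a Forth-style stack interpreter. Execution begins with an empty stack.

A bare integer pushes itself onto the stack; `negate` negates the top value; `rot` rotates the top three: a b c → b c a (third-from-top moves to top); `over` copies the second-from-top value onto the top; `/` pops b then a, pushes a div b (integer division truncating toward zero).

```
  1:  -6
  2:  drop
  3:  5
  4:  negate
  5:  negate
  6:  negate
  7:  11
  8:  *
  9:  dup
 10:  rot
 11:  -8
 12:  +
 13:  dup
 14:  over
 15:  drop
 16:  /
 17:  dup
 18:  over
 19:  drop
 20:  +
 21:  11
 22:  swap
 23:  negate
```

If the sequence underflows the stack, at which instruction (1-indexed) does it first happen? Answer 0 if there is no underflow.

-6     : [-6]
drop   : []
5      : [5]
negate : [-5]
negate : [5]
negate : [-5]
11     : [-5, 11]
*      : [-55]
dup    : [-55, -55]
rot  — needs 3 operands, stack has 2 → underflow

10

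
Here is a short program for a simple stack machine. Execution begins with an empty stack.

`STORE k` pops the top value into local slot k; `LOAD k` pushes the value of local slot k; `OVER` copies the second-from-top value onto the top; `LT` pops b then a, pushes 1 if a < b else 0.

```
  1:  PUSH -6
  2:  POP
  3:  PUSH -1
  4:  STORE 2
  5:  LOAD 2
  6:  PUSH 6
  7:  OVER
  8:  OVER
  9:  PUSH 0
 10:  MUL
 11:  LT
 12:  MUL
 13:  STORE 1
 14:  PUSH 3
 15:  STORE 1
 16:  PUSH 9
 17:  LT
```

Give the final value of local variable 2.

PUSH -6 : -6
POP     : (empty)
PUSH -1 : -1
STORE 2 : (empty)
LOAD 2  : -1
PUSH 6  : -1 6
OVER    : -1 6 -1
OVER    : -1 6 -1 6
PUSH 0  : -1 6 -1 6 0
MUL     : -1 6 -1 0
LT      : -1 6 1
MUL     : -1 6
STORE 1 : -1
PUSH 3  : -1 3
STORE 1 : -1
PUSH 9  : -1 9
LT      : 1

-1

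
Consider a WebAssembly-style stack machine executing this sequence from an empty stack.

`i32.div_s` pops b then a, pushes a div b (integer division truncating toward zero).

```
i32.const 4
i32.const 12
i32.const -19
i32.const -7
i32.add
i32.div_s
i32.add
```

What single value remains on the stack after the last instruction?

i32.const 4   -> 4
i32.const 12  -> 4 12
i32.const -19 -> 4 12 -19
i32.const -7  -> 4 12 -19 -7
i32.add       -> 4 12 -26
i32.div_s     -> 4 0
i32.add       -> 4

4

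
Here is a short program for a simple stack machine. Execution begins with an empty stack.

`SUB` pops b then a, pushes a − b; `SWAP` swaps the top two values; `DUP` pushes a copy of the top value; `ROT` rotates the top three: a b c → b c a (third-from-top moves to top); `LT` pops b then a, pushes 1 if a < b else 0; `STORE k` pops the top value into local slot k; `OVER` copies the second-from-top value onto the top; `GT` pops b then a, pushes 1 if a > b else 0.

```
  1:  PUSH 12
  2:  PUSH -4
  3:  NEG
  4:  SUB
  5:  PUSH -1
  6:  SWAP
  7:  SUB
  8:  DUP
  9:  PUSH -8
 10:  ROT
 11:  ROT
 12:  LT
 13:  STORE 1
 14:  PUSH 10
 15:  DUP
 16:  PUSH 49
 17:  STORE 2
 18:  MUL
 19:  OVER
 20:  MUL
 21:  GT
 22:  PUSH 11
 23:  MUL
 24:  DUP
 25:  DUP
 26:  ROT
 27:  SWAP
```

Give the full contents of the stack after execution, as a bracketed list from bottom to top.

[11, 11, 11]

PUSH 12 : [12]
PUSH -4 : [12, -4]
NEG     : [12, 4]
SUB     : [8]
PUSH -1 : [8, -1]
SWAP    : [-1, 8]
SUB     : [-9]
DUP     : [-9, -9]
PUSH -8 : [-9, -9, -8]
ROT     : [-9, -8, -9]
ROT     : [-8, -9, -9]
LT      : [-8, 0]
STORE 1 : [-8]
PUSH 10 : [-8, 10]
DUP     : [-8, 10, 10]
PUSH 49 : [-8, 10, 10, 49]
STORE 2 : [-8, 10, 10]
MUL     : [-8, 100]
OVER    : [-8, 100, -8]
MUL     : [-8, -800]
GT      : [1]
PUSH 11 : [1, 11]
MUL     : [11]
DUP     : [11, 11]
DUP     : [11, 11, 11]
ROT     : [11, 11, 11]
SWAP    : [11, 11, 11]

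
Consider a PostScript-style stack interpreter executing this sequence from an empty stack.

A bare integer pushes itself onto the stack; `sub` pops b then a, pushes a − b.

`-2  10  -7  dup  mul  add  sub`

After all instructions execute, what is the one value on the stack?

-2  : -2
10  : -2 10
-7  : -2 10 -7
dup : -2 10 -7 -7
mul : -2 10 49
add : -2 59
sub : -61

-61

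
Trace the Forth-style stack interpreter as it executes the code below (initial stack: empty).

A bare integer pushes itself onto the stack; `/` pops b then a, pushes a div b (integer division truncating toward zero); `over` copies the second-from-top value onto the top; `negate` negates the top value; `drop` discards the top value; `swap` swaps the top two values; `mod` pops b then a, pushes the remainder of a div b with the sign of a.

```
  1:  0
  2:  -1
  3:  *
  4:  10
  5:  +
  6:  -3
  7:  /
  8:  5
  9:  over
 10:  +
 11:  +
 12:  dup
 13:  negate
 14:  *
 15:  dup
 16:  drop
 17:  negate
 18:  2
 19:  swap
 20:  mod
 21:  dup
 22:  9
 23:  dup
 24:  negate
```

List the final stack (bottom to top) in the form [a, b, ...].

0       0
-1      0 -1
*       0
10      0 10
+       10
-3      10 -3
/       -3
5       -3 5
over    -3 5 -3
+       -3 2
+       -1
dup     -1 -1
negate  -1 1
*       -1
dup     -1 -1
drop    -1
negate  1
2       1 2
swap    2 1
mod     0
dup     0 0
9       0 0 9
dup     0 0 9 9
negate  0 0 9 -9

[0, 0, 9, -9]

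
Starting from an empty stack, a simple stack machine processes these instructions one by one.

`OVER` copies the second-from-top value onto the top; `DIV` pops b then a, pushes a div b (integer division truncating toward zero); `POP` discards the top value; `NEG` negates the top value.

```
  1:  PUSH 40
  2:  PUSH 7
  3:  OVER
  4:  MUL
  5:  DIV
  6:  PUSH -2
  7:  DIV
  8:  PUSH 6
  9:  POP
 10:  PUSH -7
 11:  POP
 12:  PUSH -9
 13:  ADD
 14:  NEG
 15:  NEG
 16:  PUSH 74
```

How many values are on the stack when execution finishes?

2

PUSH 40 → [40]
PUSH 7  → [40, 7]
OVER    → [40, 7, 40]
MUL     → [40, 280]
DIV     → [0]
PUSH -2 → [0, -2]
DIV     → [0]
PUSH 6  → [0, 6]
POP     → [0]
PUSH -7 → [0, -7]
POP     → [0]
PUSH -9 → [0, -9]
ADD     → [-9]
NEG     → [9]
NEG     → [-9]
PUSH 74 → [-9, 74]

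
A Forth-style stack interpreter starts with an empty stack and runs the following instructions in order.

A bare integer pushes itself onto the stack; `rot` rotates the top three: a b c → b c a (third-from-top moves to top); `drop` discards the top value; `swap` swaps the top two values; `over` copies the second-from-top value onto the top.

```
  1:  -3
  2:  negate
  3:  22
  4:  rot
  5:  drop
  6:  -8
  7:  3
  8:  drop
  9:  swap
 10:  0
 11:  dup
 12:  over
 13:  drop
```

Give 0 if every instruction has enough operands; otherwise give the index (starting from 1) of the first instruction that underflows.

-3     → -3
negate → 3
22     → 3 22
rot  — needs 3 operands, stack has 2 → underflow

4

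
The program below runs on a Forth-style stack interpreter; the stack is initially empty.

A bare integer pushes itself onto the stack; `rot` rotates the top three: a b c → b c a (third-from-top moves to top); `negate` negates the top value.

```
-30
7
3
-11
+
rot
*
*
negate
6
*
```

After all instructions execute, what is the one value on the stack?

-30    -> [-30]
7      -> [-30, 7]
3      -> [-30, 7, 3]
-11    -> [-30, 7, 3, -11]
+      -> [-30, 7, -8]
rot    -> [7, -8, -30]
*      -> [7, 240]
*      -> [1680]
negate -> [-1680]
6      -> [-1680, 6]
*      -> [-10080]

-10080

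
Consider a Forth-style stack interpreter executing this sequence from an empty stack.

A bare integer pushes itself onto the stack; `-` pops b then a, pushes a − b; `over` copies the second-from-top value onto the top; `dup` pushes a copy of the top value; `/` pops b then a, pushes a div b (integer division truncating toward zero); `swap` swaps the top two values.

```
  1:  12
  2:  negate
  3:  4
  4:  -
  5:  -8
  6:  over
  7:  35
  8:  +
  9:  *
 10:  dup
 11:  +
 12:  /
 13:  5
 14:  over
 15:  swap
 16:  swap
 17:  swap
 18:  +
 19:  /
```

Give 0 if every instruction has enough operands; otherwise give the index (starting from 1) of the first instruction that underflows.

12     → 12
negate → -12
4      → -12 4
-      → -16
-8     → -16 -8
over   → -16 -8 -16
35     → -16 -8 -16 35
+      → -16 -8 19
*      → -16 -152
dup    → -16 -152 -152
+      → -16 -304
/      → 0
5      → 0 5
over   → 0 5 0
swap   → 0 0 5
swap   → 0 5 0
swap   → 0 0 5
+      → 0 5
/      → 0

0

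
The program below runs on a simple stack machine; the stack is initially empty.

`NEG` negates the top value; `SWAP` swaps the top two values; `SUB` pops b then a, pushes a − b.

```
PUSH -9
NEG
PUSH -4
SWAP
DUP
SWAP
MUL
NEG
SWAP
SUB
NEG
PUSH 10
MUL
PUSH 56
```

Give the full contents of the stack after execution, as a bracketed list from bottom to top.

PUSH -9 → -9
NEG     → 9
PUSH -4 → 9 -4
SWAP    → -4 9
DUP     → -4 9 9
SWAP    → -4 9 9
MUL     → -4 81
NEG     → -4 -81
SWAP    → -81 -4
SUB     → -77
NEG     → 77
PUSH 10 → 77 10
MUL     → 770
PUSH 56 → 770 56

[770, 56]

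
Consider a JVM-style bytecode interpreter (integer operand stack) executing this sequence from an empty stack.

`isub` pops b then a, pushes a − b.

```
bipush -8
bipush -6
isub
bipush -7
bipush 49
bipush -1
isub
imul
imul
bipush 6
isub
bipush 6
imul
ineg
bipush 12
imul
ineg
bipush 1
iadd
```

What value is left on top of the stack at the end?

bipush -8 : -8
bipush -6 : -8 -6
isub      : -2
bipush -7 : -2 -7
bipush 49 : -2 -7 49
bipush -1 : -2 -7 49 -1
isub      : -2 -7 50
imul      : -2 -350
imul      : 700
bipush 6  : 700 6
isub      : 694
bipush 6  : 694 6
imul      : 4164
ineg      : -4164
bipush 12 : -4164 12
imul      : -49968
ineg      : 49968
bipush 1  : 49968 1
iadd      : 49969

49969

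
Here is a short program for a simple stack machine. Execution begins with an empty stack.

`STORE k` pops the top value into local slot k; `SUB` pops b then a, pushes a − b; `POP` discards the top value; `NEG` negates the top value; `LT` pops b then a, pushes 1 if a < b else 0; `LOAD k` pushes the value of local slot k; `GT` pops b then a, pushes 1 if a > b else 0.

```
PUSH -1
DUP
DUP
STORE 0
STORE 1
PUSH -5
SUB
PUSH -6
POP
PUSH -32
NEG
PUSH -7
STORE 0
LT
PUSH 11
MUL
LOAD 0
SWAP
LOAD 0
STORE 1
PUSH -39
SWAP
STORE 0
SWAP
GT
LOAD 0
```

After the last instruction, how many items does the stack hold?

2

PUSH -1  → [-1]
DUP      → [-1, -1]
DUP      → [-1, -1, -1]
STORE 0  → [-1, -1]
STORE 1  → [-1]
PUSH -5  → [-1, -5]
SUB      → [4]
PUSH -6  → [4, -6]
POP      → [4]
PUSH -32 → [4, -32]
NEG      → [4, 32]
PUSH -7  → [4, 32, -7]
STORE 0  → [4, 32]
LT       → [1]
PUSH 11  → [1, 11]
MUL      → [11]
LOAD 0   → [11, -7]
SWAP     → [-7, 11]
LOAD 0   → [-7, 11, -7]
STORE 1  → [-7, 11]
PUSH -39 → [-7, 11, -39]
SWAP     → [-7, -39, 11]
STORE 0  → [-7, -39]
SWAP     → [-39, -7]
GT       → [0]
LOAD 0   → [0, 11]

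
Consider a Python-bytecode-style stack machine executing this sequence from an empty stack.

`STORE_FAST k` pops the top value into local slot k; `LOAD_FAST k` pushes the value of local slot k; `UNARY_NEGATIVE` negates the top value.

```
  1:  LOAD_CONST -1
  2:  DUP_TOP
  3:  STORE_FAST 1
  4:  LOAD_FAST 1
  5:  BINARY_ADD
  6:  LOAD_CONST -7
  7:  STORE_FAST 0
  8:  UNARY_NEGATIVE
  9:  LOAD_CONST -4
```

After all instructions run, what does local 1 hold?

-1

LOAD_CONST -1  : -1
DUP_TOP        : -1 -1
STORE_FAST 1   : -1
LOAD_FAST 1    : -1 -1
BINARY_ADD     : -2
LOAD_CONST -7  : -2 -7
STORE_FAST 0   : -2
UNARY_NEGATIVE : 2
LOAD_CONST -4  : 2 -4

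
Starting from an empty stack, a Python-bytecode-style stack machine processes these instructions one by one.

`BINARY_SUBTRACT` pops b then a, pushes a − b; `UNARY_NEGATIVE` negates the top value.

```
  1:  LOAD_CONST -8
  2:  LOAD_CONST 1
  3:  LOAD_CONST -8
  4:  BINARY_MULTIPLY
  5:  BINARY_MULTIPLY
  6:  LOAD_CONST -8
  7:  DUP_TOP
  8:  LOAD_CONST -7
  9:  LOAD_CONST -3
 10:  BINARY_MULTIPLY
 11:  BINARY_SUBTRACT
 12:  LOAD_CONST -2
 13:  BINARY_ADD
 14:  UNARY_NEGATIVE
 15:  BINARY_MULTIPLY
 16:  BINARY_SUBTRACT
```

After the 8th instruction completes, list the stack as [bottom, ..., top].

LOAD_CONST -8   → [-8]
LOAD_CONST 1    → [-8, 1]
LOAD_CONST -8   → [-8, 1, -8]
BINARY_MULTIPLY → [-8, -8]
BINARY_MULTIPLY → [64]
LOAD_CONST -8   → [64, -8]
DUP_TOP         → [64, -8, -8]
LOAD_CONST -7   → [64, -8, -8, -7]

[64, -8, -8, -7]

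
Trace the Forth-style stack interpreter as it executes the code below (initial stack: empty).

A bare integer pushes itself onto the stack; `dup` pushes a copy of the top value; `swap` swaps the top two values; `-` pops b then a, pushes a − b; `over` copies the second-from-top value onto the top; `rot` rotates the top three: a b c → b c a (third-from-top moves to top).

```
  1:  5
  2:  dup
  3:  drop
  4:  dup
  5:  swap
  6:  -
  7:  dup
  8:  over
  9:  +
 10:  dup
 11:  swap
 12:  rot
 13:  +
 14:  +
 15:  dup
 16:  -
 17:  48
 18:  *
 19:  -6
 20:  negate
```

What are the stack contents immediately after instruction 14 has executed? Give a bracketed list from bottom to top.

[0]

5    : [5]
dup  : [5, 5]
drop : [5]
dup  : [5, 5]
swap : [5, 5]
-    : [0]
dup  : [0, 0]
over : [0, 0, 0]
+    : [0, 0]
dup  : [0, 0, 0]
swap : [0, 0, 0]
rot  : [0, 0, 0]
+    : [0, 0]
+    : [0]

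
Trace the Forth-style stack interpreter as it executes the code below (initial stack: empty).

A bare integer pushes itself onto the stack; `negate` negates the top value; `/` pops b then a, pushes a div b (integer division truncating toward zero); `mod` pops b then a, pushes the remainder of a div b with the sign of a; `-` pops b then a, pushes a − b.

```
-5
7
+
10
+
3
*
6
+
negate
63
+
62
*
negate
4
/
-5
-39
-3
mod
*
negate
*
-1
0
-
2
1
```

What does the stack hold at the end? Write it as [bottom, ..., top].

-5     : -5
7      : -5 7
+      : 2
10     : 2 10
+      : 12
3      : 12 3
*      : 36
6      : 36 6
+      : 42
negate : -42
63     : -42 63
+      : 21
62     : 21 62
*      : 1302
negate : -1302
4      : -1302 4
/      : -325
-5     : -325 -5
-39    : -325 -5 -39
-3     : -325 -5 -39 -3
mod    : -325 -5 0
*      : -325 0
negate : -325 0
*      : 0
-1     : 0 -1
0      : 0 -1 0
-      : 0 -1
2      : 0 -1 2
1      : 0 -1 2 1

[0, -1, 2, 1]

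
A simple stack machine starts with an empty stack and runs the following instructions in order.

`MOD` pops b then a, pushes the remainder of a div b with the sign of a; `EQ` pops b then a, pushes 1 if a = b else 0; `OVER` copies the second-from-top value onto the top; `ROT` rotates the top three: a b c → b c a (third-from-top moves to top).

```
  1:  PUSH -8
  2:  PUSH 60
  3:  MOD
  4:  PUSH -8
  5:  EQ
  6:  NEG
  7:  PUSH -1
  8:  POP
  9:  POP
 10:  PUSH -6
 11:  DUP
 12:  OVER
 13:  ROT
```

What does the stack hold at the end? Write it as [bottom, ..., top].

[-6, -6, -6]

PUSH -8 : -8
PUSH 60 : -8 60
MOD     : -8
PUSH -8 : -8 -8
EQ      : 1
NEG     : -1
PUSH -1 : -1 -1
POP     : -1
POP     : (empty)
PUSH -6 : -6
DUP     : -6 -6
OVER    : -6 -6 -6
ROT     : -6 -6 -6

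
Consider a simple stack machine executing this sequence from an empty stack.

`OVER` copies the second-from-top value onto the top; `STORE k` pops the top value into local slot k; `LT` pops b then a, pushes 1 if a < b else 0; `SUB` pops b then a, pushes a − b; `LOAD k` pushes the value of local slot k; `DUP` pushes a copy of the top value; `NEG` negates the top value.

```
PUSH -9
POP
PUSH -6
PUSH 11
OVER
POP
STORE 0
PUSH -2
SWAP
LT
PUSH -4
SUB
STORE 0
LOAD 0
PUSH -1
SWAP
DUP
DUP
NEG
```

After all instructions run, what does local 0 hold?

PUSH -9 → -9
POP     → (empty)
PUSH -6 → -6
PUSH 11 → -6 11
OVER    → -6 11 -6
POP     → -6 11
STORE 0 → -6
PUSH -2 → -6 -2
SWAP    → -2 -6
LT      → 0
PUSH -4 → 0 -4
SUB     → 4
STORE 0 → (empty)
LOAD 0  → 4
PUSH -1 → 4 -1
SWAP    → -1 4
DUP     → -1 4 4
DUP     → -1 4 4 4
NEG     → -1 4 4 -4

4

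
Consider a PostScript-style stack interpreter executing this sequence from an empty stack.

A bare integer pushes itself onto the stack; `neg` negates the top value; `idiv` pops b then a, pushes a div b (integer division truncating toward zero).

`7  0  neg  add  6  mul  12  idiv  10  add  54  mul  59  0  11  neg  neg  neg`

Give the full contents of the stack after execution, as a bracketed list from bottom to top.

[702, 59, 0, -11]

7    → [7]
0    → [7, 0]
neg  → [7, 0]
add  → [7]
6    → [7, 6]
mul  → [42]
12   → [42, 12]
idiv → [3]
10   → [3, 10]
add  → [13]
54   → [13, 54]
mul  → [702]
59   → [702, 59]
0    → [702, 59, 0]
11   → [702, 59, 0, 11]
neg  → [702, 59, 0, -11]
neg  → [702, 59, 0, 11]
neg  → [702, 59, 0, -11]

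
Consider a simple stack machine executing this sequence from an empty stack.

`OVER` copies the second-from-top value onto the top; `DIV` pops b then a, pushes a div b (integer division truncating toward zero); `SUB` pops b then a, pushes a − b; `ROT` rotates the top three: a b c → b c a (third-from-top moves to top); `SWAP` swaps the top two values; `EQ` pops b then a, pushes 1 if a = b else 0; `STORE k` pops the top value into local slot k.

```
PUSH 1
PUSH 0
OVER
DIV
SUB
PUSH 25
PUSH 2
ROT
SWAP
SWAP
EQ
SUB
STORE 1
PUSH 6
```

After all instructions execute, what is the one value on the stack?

6

PUSH 1  : 1
PUSH 0  : 1 0
OVER    : 1 0 1
DIV     : 1 0
SUB     : 1
PUSH 25 : 1 25
PUSH 2  : 1 25 2
ROT     : 25 2 1
SWAP    : 25 1 2
SWAP    : 25 2 1
EQ      : 25 0
SUB     : 25
STORE 1 : (empty)
PUSH 6  : 6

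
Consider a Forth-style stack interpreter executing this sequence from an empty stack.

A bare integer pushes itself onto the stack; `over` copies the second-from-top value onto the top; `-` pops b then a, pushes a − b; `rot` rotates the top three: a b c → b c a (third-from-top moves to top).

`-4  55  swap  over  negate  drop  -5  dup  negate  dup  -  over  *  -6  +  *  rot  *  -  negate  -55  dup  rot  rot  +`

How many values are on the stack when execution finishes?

2

-4     → [-4]
55     → [-4, 55]
swap   → [55, -4]
over   → [55, -4, 55]
negate → [55, -4, -55]
drop   → [55, -4]
-5     → [55, -4, -5]
dup    → [55, -4, -5, -5]
negate → [55, -4, -5, 5]
dup    → [55, -4, -5, 5, 5]
-      → [55, -4, -5, 0]
over   → [55, -4, -5, 0, -5]
*      → [55, -4, -5, 0]
-6     → [55, -4, -5, 0, -6]
+      → [55, -4, -5, -6]
*      → [55, -4, 30]
rot    → [-4, 30, 55]
*      → [-4, 1650]
-      → [-1654]
negate → [1654]
-55    → [1654, -55]
dup    → [1654, -55, -55]
rot    → [-55, -55, 1654]
rot    → [-55, 1654, -55]
+      → [-55, 1599]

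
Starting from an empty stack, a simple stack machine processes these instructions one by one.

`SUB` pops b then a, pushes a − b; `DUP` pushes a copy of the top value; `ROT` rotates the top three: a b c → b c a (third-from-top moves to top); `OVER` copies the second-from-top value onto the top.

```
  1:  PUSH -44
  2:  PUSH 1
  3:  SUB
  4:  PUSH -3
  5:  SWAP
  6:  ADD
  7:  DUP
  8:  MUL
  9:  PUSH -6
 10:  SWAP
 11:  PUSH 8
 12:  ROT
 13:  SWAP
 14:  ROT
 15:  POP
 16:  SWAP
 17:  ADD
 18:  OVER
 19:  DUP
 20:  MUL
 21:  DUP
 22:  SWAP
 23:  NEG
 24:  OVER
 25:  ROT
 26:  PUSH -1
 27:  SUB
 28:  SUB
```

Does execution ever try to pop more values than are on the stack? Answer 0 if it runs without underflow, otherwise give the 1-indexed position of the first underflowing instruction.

18

PUSH -44 : [-44]
PUSH 1   : [-44, 1]
SUB      : [-45]
PUSH -3  : [-45, -3]
SWAP     : [-3, -45]
ADD      : [-48]
DUP      : [-48, -48]
MUL      : [2304]
PUSH -6  : [2304, -6]
SWAP     : [-6, 2304]
PUSH 8   : [-6, 2304, 8]
ROT      : [2304, 8, -6]
SWAP     : [2304, -6, 8]
ROT      : [-6, 8, 2304]
POP      : [-6, 8]
SWAP     : [8, -6]
ADD      : [2]
OVER  — needs 2 operands, stack has 1 → underflow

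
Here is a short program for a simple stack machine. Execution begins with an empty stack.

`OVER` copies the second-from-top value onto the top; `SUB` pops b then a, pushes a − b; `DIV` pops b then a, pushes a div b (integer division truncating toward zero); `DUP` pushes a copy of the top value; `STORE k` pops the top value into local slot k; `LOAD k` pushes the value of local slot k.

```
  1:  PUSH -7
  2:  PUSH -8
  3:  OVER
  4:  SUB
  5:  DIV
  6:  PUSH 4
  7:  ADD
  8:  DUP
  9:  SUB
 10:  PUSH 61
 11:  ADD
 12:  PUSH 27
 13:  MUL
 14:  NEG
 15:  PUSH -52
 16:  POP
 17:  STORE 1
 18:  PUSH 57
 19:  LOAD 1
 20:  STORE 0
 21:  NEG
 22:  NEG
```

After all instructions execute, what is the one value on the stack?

PUSH -7   -7
PUSH -8   -7 -8
OVER      -7 -8 -7
SUB       -7 -1
DIV       7
PUSH 4    7 4
ADD       11
DUP       11 11
SUB       0
PUSH 61   0 61
ADD       61
PUSH 27   61 27
MUL       1647
NEG       -1647
PUSH -52  -1647 -52
POP       -1647
STORE 1   (empty)
PUSH 57   57
LOAD 1    57 -1647
STORE 0   57
NEG       -57
NEG       57

57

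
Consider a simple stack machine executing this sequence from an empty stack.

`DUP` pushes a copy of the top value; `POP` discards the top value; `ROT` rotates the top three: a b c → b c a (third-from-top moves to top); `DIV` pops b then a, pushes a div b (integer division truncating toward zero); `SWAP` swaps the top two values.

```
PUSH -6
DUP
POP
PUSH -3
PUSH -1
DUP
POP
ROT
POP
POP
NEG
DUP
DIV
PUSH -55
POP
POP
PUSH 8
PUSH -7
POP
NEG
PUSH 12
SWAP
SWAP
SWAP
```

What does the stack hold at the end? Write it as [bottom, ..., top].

[12, -8]

PUSH -6  : -6
DUP      : -6 -6
POP      : -6
PUSH -3  : -6 -3
PUSH -1  : -6 -3 -1
DUP      : -6 -3 -1 -1
POP      : -6 -3 -1
ROT      : -3 -1 -6
POP      : -3 -1
POP      : -3
NEG      : 3
DUP      : 3 3
DIV      : 1
PUSH -55 : 1 -55
POP      : 1
POP      : (empty)
PUSH 8   : 8
PUSH -7  : 8 -7
POP      : 8
NEG      : -8
PUSH 12  : -8 12
SWAP     : 12 -8
SWAP     : -8 12
SWAP     : 12 -8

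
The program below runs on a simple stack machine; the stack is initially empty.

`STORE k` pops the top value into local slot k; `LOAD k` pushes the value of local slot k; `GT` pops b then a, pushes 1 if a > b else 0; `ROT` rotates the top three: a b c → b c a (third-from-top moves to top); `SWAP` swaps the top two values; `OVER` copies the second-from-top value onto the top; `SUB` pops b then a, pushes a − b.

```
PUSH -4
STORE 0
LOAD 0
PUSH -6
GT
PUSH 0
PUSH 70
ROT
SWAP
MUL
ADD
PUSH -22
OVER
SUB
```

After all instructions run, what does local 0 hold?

PUSH -4   [-4]
STORE 0   []
LOAD 0    [-4]
PUSH -6   [-4, -6]
GT        [1]
PUSH 0    [1, 0]
PUSH 70   [1, 0, 70]
ROT       [0, 70, 1]
SWAP      [0, 1, 70]
MUL       [0, 70]
ADD       [70]
PUSH -22  [70, -22]
OVER      [70, -22, 70]
SUB       [70, -92]

-4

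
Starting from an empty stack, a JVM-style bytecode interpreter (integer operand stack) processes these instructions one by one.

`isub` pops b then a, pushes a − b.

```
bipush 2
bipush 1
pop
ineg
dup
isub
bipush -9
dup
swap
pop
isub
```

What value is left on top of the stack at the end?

9

bipush 2   [2]
bipush 1   [2, 1]
pop        [2]
ineg       [-2]
dup        [-2, -2]
isub       [0]
bipush -9  [0, -9]
dup        [0, -9, -9]
swap       [0, -9, -9]
pop        [0, -9]
isub       [9]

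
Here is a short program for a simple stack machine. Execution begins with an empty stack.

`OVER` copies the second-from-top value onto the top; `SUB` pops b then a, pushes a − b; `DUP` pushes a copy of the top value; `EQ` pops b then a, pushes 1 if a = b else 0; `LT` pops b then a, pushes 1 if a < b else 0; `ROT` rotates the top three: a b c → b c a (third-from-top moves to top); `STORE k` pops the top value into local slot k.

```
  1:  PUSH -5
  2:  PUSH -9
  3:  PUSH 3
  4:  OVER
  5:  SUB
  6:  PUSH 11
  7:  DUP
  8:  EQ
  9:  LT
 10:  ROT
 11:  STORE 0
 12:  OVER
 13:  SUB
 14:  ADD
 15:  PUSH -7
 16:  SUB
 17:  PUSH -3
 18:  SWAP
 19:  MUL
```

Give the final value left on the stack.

-21

PUSH -5  -5
PUSH -9  -5 -9
PUSH 3   -5 -9 3
OVER     -5 -9 3 -9
SUB      -5 -9 12
PUSH 11  -5 -9 12 11
DUP      -5 -9 12 11 11
EQ       -5 -9 12 1
LT       -5 -9 0
ROT      -9 0 -5
STORE 0  -9 0
OVER     -9 0 -9
SUB      -9 9
ADD      0
PUSH -7  0 -7
SUB      7
PUSH -3  7 -3
SWAP     -3 7
MUL      -21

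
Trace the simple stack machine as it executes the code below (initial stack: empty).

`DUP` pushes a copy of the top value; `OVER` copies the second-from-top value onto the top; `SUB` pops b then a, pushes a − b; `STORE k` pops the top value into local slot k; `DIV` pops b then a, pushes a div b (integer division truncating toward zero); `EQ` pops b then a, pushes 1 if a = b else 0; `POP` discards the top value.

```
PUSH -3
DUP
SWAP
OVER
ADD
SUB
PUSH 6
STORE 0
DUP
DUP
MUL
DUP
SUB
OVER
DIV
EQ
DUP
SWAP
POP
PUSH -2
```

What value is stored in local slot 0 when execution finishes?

6

PUSH -3 : -3
DUP     : -3 -3
SWAP    : -3 -3
OVER    : -3 -3 -3
ADD     : -3 -6
SUB     : 3
PUSH 6  : 3 6
STORE 0 : 3
DUP     : 3 3
DUP     : 3 3 3
MUL     : 3 9
DUP     : 3 9 9
SUB     : 3 0
OVER    : 3 0 3
DIV     : 3 0
EQ      : 0
DUP     : 0 0
SWAP    : 0 0
POP     : 0
PUSH -2 : 0 -2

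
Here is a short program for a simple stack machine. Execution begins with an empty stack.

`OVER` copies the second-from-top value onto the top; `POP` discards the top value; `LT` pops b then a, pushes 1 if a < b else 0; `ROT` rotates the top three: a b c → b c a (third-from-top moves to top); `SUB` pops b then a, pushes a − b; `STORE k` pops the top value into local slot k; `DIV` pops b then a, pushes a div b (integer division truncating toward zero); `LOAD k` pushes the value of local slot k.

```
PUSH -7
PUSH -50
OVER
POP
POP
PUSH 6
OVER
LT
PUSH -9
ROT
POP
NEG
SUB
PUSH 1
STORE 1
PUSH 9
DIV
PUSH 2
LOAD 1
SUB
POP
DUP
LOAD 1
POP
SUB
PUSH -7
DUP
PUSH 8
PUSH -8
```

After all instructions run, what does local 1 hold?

PUSH -7  → [-7]
PUSH -50 → [-7, -50]
OVER     → [-7, -50, -7]
POP      → [-7, -50]
POP      → [-7]
PUSH 6   → [-7, 6]
OVER     → [-7, 6, -7]
LT       → [-7, 0]
PUSH -9  → [-7, 0, -9]
ROT      → [0, -9, -7]
POP      → [0, -9]
NEG      → [0, 9]
SUB      → [-9]
PUSH 1   → [-9, 1]
STORE 1  → [-9]
PUSH 9   → [-9, 9]
DIV      → [-1]
PUSH 2   → [-1, 2]
LOAD 1   → [-1, 2, 1]
SUB      → [-1, 1]
POP      → [-1]
DUP      → [-1, -1]
LOAD 1   → [-1, -1, 1]
POP      → [-1, -1]
SUB      → [0]
PUSH -7  → [0, -7]
DUP      → [0, -7, -7]
PUSH 8   → [0, -7, -7, 8]
PUSH -8  → [0, -7, -7, 8, -8]

1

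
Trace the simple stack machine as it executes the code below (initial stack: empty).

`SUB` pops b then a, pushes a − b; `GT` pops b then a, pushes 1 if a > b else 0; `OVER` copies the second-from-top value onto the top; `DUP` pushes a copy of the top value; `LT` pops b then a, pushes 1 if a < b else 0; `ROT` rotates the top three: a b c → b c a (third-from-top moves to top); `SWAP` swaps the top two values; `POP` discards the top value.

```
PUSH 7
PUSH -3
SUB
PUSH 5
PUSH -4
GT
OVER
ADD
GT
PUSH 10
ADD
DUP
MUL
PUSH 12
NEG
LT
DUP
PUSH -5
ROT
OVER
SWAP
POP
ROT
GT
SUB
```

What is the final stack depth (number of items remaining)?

PUSH 7  → [7]
PUSH -3 → [7, -3]
SUB     → [10]
PUSH 5  → [10, 5]
PUSH -4 → [10, 5, -4]
GT      → [10, 1]
OVER    → [10, 1, 10]
ADD     → [10, 11]
GT      → [0]
PUSH 10 → [0, 10]
ADD     → [10]
DUP     → [10, 10]
MUL     → [100]
PUSH 12 → [100, 12]
NEG     → [100, -12]
LT      → [0]
DUP     → [0, 0]
PUSH -5 → [0, 0, -5]
ROT     → [0, -5, 0]
OVER    → [0, -5, 0, -5]
SWAP    → [0, -5, -5, 0]
POP     → [0, -5, -5]
ROT     → [-5, -5, 0]
GT      → [-5, 0]
SUB     → [-5]

1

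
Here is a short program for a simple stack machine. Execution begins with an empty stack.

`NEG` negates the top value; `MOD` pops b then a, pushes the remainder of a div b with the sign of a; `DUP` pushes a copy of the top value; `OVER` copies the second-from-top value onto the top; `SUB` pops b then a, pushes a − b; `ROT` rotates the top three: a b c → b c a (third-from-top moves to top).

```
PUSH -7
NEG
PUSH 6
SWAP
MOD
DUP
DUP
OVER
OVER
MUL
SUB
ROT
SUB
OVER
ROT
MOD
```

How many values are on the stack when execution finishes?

2

PUSH -7 -> -7
NEG     -> 7
PUSH 6  -> 7 6
SWAP    -> 6 7
MOD     -> 6
DUP     -> 6 6
DUP     -> 6 6 6
OVER    -> 6 6 6 6
OVER    -> 6 6 6 6 6
MUL     -> 6 6 6 36
SUB     -> 6 6 -30
ROT     -> 6 -30 6
SUB     -> 6 -36
OVER    -> 6 -36 6
ROT     -> -36 6 6
MOD     -> -36 0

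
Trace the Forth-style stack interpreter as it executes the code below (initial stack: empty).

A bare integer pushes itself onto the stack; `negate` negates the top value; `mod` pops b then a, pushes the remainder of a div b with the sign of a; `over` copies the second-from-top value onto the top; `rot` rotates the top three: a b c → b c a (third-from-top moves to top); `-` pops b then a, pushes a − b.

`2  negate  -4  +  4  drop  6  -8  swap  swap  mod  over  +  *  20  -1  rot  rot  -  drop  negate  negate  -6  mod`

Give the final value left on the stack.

-1

2      → [2]
negate → [-2]
-4     → [-2, -4]
+      → [-6]
4      → [-6, 4]
drop   → [-6]
6      → [-6, 6]
-8     → [-6, 6, -8]
swap   → [-6, -8, 6]
swap   → [-6, 6, -8]
mod    → [-6, 6]
over   → [-6, 6, -6]
+      → [-6, 0]
*      → [0]
20     → [0, 20]
-1     → [0, 20, -1]
rot    → [20, -1, 0]
rot    → [-1, 0, 20]
-      → [-1, -20]
drop   → [-1]
negate → [1]
negate → [-1]
-6     → [-1, -6]
mod    → [-1]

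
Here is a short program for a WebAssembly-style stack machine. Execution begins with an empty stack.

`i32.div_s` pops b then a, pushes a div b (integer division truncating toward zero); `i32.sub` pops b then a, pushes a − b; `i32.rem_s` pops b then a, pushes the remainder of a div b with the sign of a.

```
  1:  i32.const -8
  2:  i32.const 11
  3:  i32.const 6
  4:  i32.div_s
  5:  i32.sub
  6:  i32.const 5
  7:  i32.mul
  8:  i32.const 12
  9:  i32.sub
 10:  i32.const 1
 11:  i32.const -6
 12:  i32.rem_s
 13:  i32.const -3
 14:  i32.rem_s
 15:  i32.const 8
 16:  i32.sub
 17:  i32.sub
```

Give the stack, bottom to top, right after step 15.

i32.const -8  -8
i32.const 11  -8 11
i32.const 6   -8 11 6
i32.div_s     -8 1
i32.sub       -9
i32.const 5   -9 5
i32.mul       -45
i32.const 12  -45 12
i32.sub       -57
i32.const 1   -57 1
i32.const -6  -57 1 -6
i32.rem_s     -57 1
i32.const -3  -57 1 -3
i32.rem_s     -57 1
i32.const 8   -57 1 8

[-57, 1, 8]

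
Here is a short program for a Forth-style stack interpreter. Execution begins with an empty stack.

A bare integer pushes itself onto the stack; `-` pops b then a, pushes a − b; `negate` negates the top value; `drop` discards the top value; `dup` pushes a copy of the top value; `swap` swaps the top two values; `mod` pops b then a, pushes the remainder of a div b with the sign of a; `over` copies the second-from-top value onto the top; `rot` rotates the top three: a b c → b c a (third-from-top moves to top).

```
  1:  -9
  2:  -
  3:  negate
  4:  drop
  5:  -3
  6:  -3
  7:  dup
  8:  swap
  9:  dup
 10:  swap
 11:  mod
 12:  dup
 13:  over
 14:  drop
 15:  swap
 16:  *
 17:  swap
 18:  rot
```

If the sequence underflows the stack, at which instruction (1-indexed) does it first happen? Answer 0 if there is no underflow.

-9  [-9]
-  — needs 2 operands, stack has 1 → underflow

2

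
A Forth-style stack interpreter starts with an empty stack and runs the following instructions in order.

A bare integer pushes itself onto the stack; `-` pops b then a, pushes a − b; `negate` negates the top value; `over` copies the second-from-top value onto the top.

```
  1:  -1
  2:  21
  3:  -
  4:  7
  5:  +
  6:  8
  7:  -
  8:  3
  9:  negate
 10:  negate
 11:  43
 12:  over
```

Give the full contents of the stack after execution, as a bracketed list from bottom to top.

-1     : -1
21     : -1 21
-      : -22
7      : -22 7
+      : -15
8      : -15 8
-      : -23
3      : -23 3
negate : -23 -3
negate : -23 3
43     : -23 3 43
over   : -23 3 43 3

[-23, 3, 43, 3]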